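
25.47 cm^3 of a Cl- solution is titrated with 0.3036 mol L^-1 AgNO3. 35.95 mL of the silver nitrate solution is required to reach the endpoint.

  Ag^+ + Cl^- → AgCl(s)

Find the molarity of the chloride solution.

0.4285 mol/L

n(AgNO3) = 0.03595 L × 0.3036 mol/L = 0.01091 mol
n(Cl-) = 0.01091 mol (1:1 mole ratio)
[Cl-] = 0.01091 mol / 0.02547 L = 0.4285 mol/L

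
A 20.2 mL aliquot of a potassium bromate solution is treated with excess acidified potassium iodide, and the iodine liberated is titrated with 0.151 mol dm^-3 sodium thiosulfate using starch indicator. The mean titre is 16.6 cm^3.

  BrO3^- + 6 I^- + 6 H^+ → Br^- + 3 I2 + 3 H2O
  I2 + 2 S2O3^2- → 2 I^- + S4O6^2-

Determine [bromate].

0.0207 mol/L

n(S2O3^2-) = 0.0166 × 0.151 = 2.51 × 10^-3 mol
n(I2) = n(S2O3^2-)/2 = 1.25 × 10^-3 mol
From the 1:3 ratio, n(BrO3^-) in the aliquot = 1/3 × 1.25 × 10^-3 = 4.18 × 10^-4 mol
[BrO3^-] = 4.18 × 10^-4 / 0.0202 = 0.0207 mol/L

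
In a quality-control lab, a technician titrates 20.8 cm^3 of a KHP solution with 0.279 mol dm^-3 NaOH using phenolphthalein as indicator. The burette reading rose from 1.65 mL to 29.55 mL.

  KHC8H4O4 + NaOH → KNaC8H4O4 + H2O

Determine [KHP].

0.374 mol/L

n(NaOH) = 0.0279 L × 0.279 mol/L = 7.78 × 10^-3 mol
n(KHC8H4O4) = 7.78 × 10^-3 mol (1:1 mole ratio)
[KHC8H4O4] = 7.78 × 10^-3 mol / 0.0208 L = 0.374 mol/L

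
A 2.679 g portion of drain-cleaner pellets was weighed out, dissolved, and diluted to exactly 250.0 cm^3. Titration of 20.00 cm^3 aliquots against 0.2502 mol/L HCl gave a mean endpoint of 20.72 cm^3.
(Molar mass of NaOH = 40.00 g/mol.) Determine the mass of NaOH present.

2.592 g

NaOH + HCl → NaCl + H2O
n(HCl) per titration = 0.02072 × 0.2502 = 5.184 × 10^-3 mol
n(NaOH) in each aliquot = 5.184 × 10^-3 mol (1:1 ratio)
n(NaOH) in the whole flask = 5.184 × 10^-3 × 250.0/20.00 = 0.06480 mol
mass of NaOH = 0.06480 × 40.00 = 2.592 g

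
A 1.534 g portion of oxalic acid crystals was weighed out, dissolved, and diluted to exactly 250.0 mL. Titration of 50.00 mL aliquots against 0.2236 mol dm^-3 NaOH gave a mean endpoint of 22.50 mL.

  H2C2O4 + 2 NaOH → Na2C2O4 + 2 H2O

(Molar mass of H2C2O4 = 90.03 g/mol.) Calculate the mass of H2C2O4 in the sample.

n(NaOH) per titration = 0.02250 × 0.2236 = 5.031 × 10^-3 mol
From the 1:2 ratio, n(H2C2O4) in each aliquot = 1/2 × 5.031 × 10^-3 = 2.515 × 10^-3 mol
n(H2C2O4) in the whole flask = 2.515 × 10^-3 × 250.0/50.00 = 0.01258 mol
mass of H2C2O4 = 0.01258 × 90.03 = 1.132 g

1.132 g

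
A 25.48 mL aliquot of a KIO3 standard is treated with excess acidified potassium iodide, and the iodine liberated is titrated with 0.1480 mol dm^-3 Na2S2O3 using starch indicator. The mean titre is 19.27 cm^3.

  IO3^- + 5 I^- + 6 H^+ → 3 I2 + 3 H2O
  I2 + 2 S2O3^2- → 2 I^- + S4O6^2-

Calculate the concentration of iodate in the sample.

0.01865 mol/L

n(S2O3^2-) = 0.01927 × 0.1480 = 2.852 × 10^-3 mol
n(I2) = n(S2O3^2-)/2 = 1.426 × 10^-3 mol
From the 1:3 ratio, n(IO3^-) in the aliquot = 1/3 × 1.426 × 10^-3 = 4.753 × 10^-4 mol
[IO3^-] = 4.753 × 10^-4 / 0.02548 = 0.01865 mol/L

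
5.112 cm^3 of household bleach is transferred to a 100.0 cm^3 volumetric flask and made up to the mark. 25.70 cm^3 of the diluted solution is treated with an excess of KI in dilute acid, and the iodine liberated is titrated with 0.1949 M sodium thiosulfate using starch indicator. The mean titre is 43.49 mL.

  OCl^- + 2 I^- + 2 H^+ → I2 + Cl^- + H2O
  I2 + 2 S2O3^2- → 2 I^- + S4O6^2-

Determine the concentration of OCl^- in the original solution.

n(S2O3^2-) = 0.04349 × 0.1949 = 8.476 × 10^-3 mol
n(I2) = n(S2O3^2-)/2 = 4.238 × 10^-3 mol
n(OCl^-) in the aliquot = 4.238 × 10^-3 mol (1:1 ratio)
[OCl^-]_dilute = 4.238 × 10^-3 / 0.02570 = 0.1649 mol/L
[OCl^-]_original = 0.1649 × 100.0/5.112 = 3.226 mol/L

3.226 M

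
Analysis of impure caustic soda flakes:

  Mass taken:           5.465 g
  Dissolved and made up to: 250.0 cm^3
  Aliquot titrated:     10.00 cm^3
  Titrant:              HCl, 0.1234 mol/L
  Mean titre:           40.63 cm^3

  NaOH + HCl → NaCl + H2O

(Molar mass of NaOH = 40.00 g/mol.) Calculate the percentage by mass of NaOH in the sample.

n(HCl) per titration = 0.04063 × 0.1234 = 5.014 × 10^-3 mol
n(NaOH) in each aliquot = 5.014 × 10^-3 mol (1:1 ratio)
n(NaOH) in the whole flask = 5.014 × 10^-3 × 250.0/10.00 = 0.1253 mol
mass of NaOH = 0.1253 × 40.00 = 5.014 g
% NaOH = 5.014 / 5.465 × 100 = 91.74 %

91.74 %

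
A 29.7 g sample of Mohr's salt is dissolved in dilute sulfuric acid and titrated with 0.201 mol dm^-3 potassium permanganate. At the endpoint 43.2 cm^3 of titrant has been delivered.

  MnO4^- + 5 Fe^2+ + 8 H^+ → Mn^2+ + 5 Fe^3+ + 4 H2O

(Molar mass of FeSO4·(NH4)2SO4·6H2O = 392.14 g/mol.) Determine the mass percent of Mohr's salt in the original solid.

n(KMnO4) = 0.0432 L × 0.201 mol/L = 8.68 × 10^-3 mol
From the 5:1 ratio, n(FeSO4·(NH4)2SO4·6H2O) = 5/1 × 8.68 × 10^-3 = 0.0434 mol
mass of FeSO4·(NH4)2SO4·6H2O = 0.0434 × 392.14 g/mol = 17.0 g
% FeSO4·(NH4)2SO4·6H2O = 17.0 / 29.7 × 100 = 57.3 %

57.3 %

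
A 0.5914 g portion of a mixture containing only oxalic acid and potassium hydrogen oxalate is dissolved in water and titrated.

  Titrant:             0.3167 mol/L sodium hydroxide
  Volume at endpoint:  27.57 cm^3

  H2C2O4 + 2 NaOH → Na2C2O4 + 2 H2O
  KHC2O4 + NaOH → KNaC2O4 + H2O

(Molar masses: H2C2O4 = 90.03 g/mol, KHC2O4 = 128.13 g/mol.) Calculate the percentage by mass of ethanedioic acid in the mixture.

48.29 %

n(NaOH) = 0.02757 × 0.3167 = 8.731 × 10^-3 mol
Let x = n(H2C2O4), y = n(KHC2O4).
Titrant: 2x + 1y = 8.731 × 10^-3;  mass: 90.03x + 128.13y = 0.5914
Solving, x = 3.172 × 10^-3 mol, y = 2.387 × 10^-3 mol
mass of H2C2O4 = 3.172 × 10^-3 × 90.03 = 0.2856 g
% H2C2O4 = 0.2856 / 0.5914 × 100 = 48.29 %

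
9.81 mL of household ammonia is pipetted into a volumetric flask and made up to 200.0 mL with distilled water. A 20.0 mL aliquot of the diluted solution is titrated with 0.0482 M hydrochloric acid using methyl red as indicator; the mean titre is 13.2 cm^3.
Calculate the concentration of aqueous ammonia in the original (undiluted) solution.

NH3 + HCl → NH4Cl
n(HCl) = 0.0132 × 0.0482 = 6.36 × 10^-4 mol
n(NH3) in the aliquot = 6.36 × 10^-4 mol (1:1 ratio)
[NH3]_dilute = 6.36 × 10^-4 / 0.0200 = 0.0318 mol/L
Dilution factor = 200.0 / 9.81 = 20.39
[NH3]_stock = 0.0318 × 20.39 = 0.649 mol/L

0.649 M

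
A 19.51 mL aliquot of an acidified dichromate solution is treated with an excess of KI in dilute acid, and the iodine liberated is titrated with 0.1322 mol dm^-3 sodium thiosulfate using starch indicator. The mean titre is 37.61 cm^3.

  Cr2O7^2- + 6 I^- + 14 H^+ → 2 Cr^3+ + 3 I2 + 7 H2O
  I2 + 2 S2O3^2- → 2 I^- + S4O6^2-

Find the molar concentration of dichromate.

0.04247 mol/L

n(S2O3^2-) = 0.03761 × 0.1322 = 4.972 × 10^-3 mol
n(I2) = n(S2O3^2-)/2 = 2.486 × 10^-3 mol
From the 1:3 ratio, n(Cr2O7^2-) in the aliquot = 1/3 × 2.486 × 10^-3 = 8.287 × 10^-4 mol
[Cr2O7^2-] = 8.287 × 10^-4 / 0.01951 = 0.04247 mol/L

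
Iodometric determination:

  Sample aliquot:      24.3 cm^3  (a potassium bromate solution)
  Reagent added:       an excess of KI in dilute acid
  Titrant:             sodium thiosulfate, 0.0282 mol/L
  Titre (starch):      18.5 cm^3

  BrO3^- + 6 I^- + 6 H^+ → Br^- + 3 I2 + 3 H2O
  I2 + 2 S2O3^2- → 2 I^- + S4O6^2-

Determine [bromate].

n(S2O3^2-) = 0.0185 × 0.0282 = 5.22 × 10^-4 mol
n(I2) = n(S2O3^2-)/2 = 2.61 × 10^-4 mol
From the 1:3 ratio, n(BrO3^-) in the aliquot = 1/3 × 2.61 × 10^-4 = 8.69 × 10^-5 mol
[BrO3^-] = 8.69 × 10^-5 / 0.0243 = 0.00358 mol/L

0.00358 mol/L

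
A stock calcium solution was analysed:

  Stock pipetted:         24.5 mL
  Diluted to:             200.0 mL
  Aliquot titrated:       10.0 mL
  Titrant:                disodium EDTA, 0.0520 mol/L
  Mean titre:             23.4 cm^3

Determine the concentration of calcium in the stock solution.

Ca^2+ + EDTA^4- → [Ca(EDTA)]^2-
n(EDTA) = 0.0234 × 0.0520 = 1.22 × 10^-3 mol
n(Ca2+) in the aliquot = 1.22 × 10^-3 mol (1:1 ratio)
[Ca2+]_dilute = 1.22 × 10^-3 / 0.0100 = 0.122 mol/L
Dilution factor = 200.0 / 24.5 = 8.163
[Ca2+]_stock = 0.122 × 8.163 = 0.993 mol/L

0.993 mol/L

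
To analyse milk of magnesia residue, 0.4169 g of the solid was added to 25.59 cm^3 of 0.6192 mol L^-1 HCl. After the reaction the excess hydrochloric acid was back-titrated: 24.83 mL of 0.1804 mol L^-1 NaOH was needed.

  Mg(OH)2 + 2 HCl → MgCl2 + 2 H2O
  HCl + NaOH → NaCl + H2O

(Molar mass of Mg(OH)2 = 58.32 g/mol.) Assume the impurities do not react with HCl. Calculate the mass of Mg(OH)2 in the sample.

n(HCl) added = 0.02559 × 0.6192 = 0.01585 mol
n(NaOH) used in back-titration = 0.02483 × 0.1804 = 4.479 × 10^-3 mol
n(HCl) left over = 4.479 × 10^-3 mol (1:1 ratio)
n(HCl) consumed by analyte = 0.01585 − 4.479 × 10^-3 = 0.01137 mol
From the 1:2 ratio, n(Mg(OH)2) = 1/2 × 0.01137 = 5.683 × 10^-3 mol
mass of Mg(OH)2 = 5.683 × 10^-3 × 58.32 = 0.3314 g

0.3314 g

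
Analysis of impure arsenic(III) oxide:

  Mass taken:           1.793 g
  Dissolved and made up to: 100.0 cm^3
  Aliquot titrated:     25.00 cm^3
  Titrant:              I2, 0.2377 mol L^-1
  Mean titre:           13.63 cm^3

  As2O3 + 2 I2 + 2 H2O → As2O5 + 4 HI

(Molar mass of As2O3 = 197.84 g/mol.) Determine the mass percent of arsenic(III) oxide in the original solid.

71.50 %

n(I2) per titration = 0.01363 × 0.2377 = 3.240 × 10^-3 mol
From the 1:2 ratio, n(As2O3) in each aliquot = 1/2 × 3.240 × 10^-3 = 1.620 × 10^-3 mol
n(As2O3) in the whole flask = 1.620 × 10^-3 × 100.0/25.00 = 6.480 × 10^-3 mol
mass of As2O3 = 6.480 × 10^-3 × 197.84 = 1.282 g
% As2O3 = 1.282 / 1.793 × 100 = 71.50 %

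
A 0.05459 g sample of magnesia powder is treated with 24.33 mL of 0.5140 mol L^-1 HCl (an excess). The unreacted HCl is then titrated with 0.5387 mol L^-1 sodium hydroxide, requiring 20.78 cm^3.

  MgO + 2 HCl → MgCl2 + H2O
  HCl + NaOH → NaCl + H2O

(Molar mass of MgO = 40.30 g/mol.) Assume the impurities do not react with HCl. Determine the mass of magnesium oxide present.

n(HCl) added = 0.02433 × 0.5140 = 0.01251 mol
n(NaOH) used in back-titration = 0.02078 × 0.5387 = 0.01119 mol
n(HCl) left over = 0.01119 mol (1:1 ratio)
n(HCl) consumed by analyte = 0.01251 − 0.01119 = 1.311 × 10^-3 mol
From the 1:2 ratio, n(MgO) = 1/2 × 1.311 × 10^-3 = 6.557 × 10^-4 mol
mass of MgO = 6.557 × 10^-4 × 40.30 = 0.02643 g

0.02643 g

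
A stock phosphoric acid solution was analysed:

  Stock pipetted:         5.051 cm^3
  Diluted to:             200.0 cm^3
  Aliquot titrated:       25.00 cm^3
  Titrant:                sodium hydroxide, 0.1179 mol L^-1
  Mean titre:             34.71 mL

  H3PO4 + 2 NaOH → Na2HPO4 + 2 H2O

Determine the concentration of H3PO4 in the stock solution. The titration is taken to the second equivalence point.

3.241 mol/L

n(NaOH) = 0.03471 × 0.1179 = 4.092 × 10^-3 mol
From the 1:2 ratio, n(H3PO4) in the aliquot = 1/2 × 4.092 × 10^-3 = 2.046 × 10^-3 mol
[H3PO4]_dilute = 2.046 × 10^-3 / 0.02500 = 0.08185 mol/L
Dilution factor = 200.0 / 5.051 = 39.60
[H3PO4]_stock = 0.08185 × 39.60 = 3.241 mol/L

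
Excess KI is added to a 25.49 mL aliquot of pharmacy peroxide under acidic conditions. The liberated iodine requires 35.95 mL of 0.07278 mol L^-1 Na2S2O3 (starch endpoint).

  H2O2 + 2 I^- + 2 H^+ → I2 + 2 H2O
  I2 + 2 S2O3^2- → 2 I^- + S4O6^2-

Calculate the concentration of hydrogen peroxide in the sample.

0.05132 mol/L

n(S2O3^2-) = 0.03595 × 0.07278 = 2.616 × 10^-3 mol
n(I2) = n(S2O3^2-)/2 = 1.308 × 10^-3 mol
n(H2O2) in the aliquot = 1.308 × 10^-3 mol (1:1 ratio)
[H2O2] = 1.308 × 10^-3 / 0.02549 = 0.05132 mol/L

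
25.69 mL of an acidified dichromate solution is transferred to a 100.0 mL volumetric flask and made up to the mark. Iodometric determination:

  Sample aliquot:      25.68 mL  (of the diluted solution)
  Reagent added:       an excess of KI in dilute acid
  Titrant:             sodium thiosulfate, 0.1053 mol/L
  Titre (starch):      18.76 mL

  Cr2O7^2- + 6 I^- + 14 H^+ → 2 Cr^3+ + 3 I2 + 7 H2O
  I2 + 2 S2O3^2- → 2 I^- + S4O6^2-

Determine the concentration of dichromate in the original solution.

n(S2O3^2-) = 0.01876 × 0.1053 = 1.975 × 10^-3 mol
n(I2) = n(S2O3^2-)/2 = 9.877 × 10^-4 mol
From the 1:3 ratio, n(Cr2O7^2-) in the aliquot = 1/3 × 9.877 × 10^-4 = 3.292 × 10^-4 mol
[Cr2O7^2-]_dilute = 3.292 × 10^-4 / 0.02568 = 0.01282 mol/L
[Cr2O7^2-]_original = 0.01282 × 100.0/25.69 = 0.04991 mol/L

0.04991 mol/L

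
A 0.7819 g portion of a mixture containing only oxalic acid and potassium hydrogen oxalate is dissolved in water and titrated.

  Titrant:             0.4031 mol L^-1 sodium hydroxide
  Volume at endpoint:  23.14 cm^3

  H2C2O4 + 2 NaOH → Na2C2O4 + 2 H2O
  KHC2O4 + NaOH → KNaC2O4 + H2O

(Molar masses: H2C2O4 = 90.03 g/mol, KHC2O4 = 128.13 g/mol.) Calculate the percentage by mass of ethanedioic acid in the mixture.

n(NaOH) = 0.02314 × 0.4031 = 9.328 × 10^-3 mol
Let x = n(H2C2O4), y = n(KHC2O4).
Titrant: 2x + 1y = 9.328 × 10^-3;  mass: 90.03x + 128.13y = 0.7819
Solving, x = 2.486 × 10^-3 mol, y = 4.356 × 10^-3 mol
mass of H2C2O4 = 2.486 × 10^-3 × 90.03 = 0.2238 g
% H2C2O4 = 0.2238 / 0.7819 × 100 = 28.63 %

28.63 %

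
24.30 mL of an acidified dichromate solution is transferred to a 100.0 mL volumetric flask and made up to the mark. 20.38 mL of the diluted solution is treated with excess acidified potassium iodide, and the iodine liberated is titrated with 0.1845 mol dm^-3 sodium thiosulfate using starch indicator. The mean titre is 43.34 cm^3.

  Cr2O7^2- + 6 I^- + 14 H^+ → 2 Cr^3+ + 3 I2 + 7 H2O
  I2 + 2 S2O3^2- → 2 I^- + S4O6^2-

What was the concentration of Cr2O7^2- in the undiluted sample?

0.2691 mol/L

n(S2O3^2-) = 0.04334 × 0.1845 = 7.996 × 10^-3 mol
n(I2) = n(S2O3^2-)/2 = 3.998 × 10^-3 mol
From the 1:3 ratio, n(Cr2O7^2-) in the aliquot = 1/3 × 3.998 × 10^-3 = 1.333 × 10^-3 mol
[Cr2O7^2-]_dilute = 1.333 × 10^-3 / 0.02038 = 0.06539 mol/L
[Cr2O7^2-]_original = 0.06539 × 100.0/24.30 = 0.2691 mol/L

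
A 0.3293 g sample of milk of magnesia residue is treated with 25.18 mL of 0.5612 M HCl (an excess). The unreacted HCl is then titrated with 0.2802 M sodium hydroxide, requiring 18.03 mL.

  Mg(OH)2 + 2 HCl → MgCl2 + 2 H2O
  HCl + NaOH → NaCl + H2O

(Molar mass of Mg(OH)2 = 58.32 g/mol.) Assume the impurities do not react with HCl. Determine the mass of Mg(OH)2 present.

n(HCl) added = 0.02518 × 0.5612 = 0.01413 mol
n(NaOH) used in back-titration = 0.01803 × 0.2802 = 5.052 × 10^-3 mol
n(HCl) left over = 5.052 × 10^-3 mol (1:1 ratio)
n(HCl) consumed by analyte = 0.01413 − 5.052 × 10^-3 = 9.079 × 10^-3 mol
From the 1:2 ratio, n(Mg(OH)2) = 1/2 × 9.079 × 10^-3 = 4.540 × 10^-3 mol
mass of Mg(OH)2 = 4.540 × 10^-3 × 58.32 = 0.2647 g

0.2647 g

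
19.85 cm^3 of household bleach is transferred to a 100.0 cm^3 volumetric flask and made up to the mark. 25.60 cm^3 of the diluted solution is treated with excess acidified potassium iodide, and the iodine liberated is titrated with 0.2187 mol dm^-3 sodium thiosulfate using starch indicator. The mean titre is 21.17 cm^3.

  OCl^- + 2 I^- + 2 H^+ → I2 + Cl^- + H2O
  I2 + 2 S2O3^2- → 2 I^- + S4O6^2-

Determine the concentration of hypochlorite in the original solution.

0.4556 mol/L

n(S2O3^2-) = 0.02117 × 0.2187 = 4.630 × 10^-3 mol
n(I2) = n(S2O3^2-)/2 = 2.315 × 10^-3 mol
n(OCl^-) in the aliquot = 2.315 × 10^-3 mol (1:1 ratio)
[OCl^-]_dilute = 2.315 × 10^-3 / 0.02560 = 0.09043 mol/L
[OCl^-]_original = 0.09043 × 100.0/19.85 = 0.4556 mol/L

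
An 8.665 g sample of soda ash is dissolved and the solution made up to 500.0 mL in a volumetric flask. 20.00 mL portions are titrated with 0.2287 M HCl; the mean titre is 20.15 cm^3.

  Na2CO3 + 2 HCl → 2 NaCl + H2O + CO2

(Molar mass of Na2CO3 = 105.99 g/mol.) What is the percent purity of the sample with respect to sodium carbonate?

70.46 %

n(HCl) per titration = 0.02015 × 0.2287 = 4.608 × 10^-3 mol
From the 1:2 ratio, n(Na2CO3) in each aliquot = 1/2 × 4.608 × 10^-3 = 2.304 × 10^-3 mol
n(Na2CO3) in the whole flask = 2.304 × 10^-3 × 500.0/20.00 = 0.05760 mol
mass of Na2CO3 = 0.05760 × 105.99 = 6.105 g
% Na2CO3 = 6.105 / 8.665 × 100 = 70.46 %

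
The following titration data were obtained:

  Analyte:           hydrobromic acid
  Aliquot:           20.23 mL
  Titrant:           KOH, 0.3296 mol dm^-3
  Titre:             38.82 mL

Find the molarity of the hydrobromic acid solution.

HBr + KOH → KBr + H2O
n(KOH) = 0.03882 L × 0.3296 mol/L = 0.01280 mol
n(HBr) = 0.01280 mol (1:1 mole ratio)
[HBr] = 0.01280 mol / 0.02023 L = 0.6325 mol/L

0.6325 mol/L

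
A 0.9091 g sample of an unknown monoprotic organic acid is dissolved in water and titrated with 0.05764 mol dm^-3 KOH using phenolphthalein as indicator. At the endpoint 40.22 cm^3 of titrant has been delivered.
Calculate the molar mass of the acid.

n(KOH) = 0.04022 L × 0.05764 mol/L = 2.318 × 10^-3 mol
n(HA) = 2.318 × 10^-3 mol (1:1 ratio)
M = m / n = 0.9091 g / 2.318 × 10^-3 mol = 392.1 g/mol

392.1 g/mol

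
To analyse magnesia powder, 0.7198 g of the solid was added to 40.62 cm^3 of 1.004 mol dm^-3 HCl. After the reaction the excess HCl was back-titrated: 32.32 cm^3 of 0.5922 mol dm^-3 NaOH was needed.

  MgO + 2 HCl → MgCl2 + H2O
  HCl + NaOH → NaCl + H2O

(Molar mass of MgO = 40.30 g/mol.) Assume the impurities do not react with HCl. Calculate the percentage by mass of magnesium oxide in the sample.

60.59 %

n(HCl) added = 0.04062 × 1.004 = 0.04078 mol
n(NaOH) used in back-titration = 0.03232 × 0.5922 = 0.01914 mol
n(HCl) left over = 0.01914 mol (1:1 ratio)
n(HCl) consumed by analyte = 0.04078 − 0.01914 = 0.02164 mol
From the 1:2 ratio, n(MgO) = 1/2 × 0.02164 = 0.01082 mol
mass of MgO = 0.01082 × 40.30 = 0.4361 g
% MgO = 0.4361 / 0.7198 × 100 = 60.59 %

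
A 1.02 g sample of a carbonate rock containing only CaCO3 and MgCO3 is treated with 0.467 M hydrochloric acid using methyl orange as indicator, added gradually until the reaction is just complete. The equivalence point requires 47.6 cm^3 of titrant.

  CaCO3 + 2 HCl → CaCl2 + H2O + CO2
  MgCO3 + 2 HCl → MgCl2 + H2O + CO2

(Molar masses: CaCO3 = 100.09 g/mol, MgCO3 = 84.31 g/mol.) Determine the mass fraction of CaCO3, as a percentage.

51.6 %

n(HCl) = 0.0476 × 0.467 = 0.0222 mol
Let x = n(CaCO3), y = n(MgCO3).
Titrant: 2x + 2y = 0.0222;  mass: 100.09x + 84.31y = 1.02
Solving, x = 5.26 × 10^-3 mol, y = 5.86 × 10^-3 mol
mass of CaCO3 = 5.26 × 10^-3 × 100.09 = 0.526 g
% CaCO3 = 0.526 / 1.02 × 100 = 51.6 %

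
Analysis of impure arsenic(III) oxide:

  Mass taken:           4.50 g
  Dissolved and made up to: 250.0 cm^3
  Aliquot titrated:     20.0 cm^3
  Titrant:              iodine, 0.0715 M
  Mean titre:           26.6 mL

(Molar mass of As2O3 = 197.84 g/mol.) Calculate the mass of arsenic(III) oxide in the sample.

As2O3 + 2 I2 + 2 H2O → As2O5 + 4 HI
n(I2) per titration = 0.0266 × 0.0715 = 1.90 × 10^-3 mol
From the 1:2 ratio, n(As2O3) in each aliquot = 1/2 × 1.90 × 10^-3 = 9.51 × 10^-4 mol
n(As2O3) in the whole flask = 9.51 × 10^-4 × 250.0/20.0 = 0.0119 mol
mass of As2O3 = 0.0119 × 197.84 = 2.35 g

2.35 g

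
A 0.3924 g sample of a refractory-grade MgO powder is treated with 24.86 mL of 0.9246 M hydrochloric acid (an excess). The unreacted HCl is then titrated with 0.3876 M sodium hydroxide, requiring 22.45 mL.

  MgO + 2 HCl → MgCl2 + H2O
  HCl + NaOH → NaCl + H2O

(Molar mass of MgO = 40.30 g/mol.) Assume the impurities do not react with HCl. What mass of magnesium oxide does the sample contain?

n(HCl) added = 0.02486 × 0.9246 = 0.02299 mol
n(NaOH) used in back-titration = 0.02245 × 0.3876 = 8.702 × 10^-3 mol
n(HCl) left over = 8.702 × 10^-3 mol (1:1 ratio)
n(HCl) consumed by analyte = 0.02299 − 8.702 × 10^-3 = 0.01428 mol
From the 1:2 ratio, n(MgO) = 1/2 × 0.01428 = 7.142 × 10^-3 mol
mass of MgO = 7.142 × 10^-3 × 40.30 = 0.2878 g

0.2878 g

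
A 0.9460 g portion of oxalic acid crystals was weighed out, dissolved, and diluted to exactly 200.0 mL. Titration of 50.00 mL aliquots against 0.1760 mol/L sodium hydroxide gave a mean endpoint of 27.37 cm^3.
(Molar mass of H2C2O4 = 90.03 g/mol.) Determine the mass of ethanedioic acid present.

0.8674 g

H2C2O4 + 2 NaOH → Na2C2O4 + 2 H2O
n(NaOH) per titration = 0.02737 × 0.1760 = 4.817 × 10^-3 mol
From the 1:2 ratio, n(H2C2O4) in each aliquot = 1/2 × 4.817 × 10^-3 = 2.409 × 10^-3 mol
n(H2C2O4) in the whole flask = 2.409 × 10^-3 × 200.0/50.00 = 9.634 × 10^-3 mol
mass of H2C2O4 = 9.634 × 10^-3 × 90.03 = 0.8674 g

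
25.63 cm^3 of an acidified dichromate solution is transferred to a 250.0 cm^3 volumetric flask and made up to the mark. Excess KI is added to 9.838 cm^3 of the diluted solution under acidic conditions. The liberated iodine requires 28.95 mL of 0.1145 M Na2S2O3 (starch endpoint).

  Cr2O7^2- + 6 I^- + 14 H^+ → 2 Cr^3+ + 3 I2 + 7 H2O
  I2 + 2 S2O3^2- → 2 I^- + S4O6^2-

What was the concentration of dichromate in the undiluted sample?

n(S2O3^2-) = 0.02895 × 0.1145 = 3.315 × 10^-3 mol
n(I2) = n(S2O3^2-)/2 = 1.657 × 10^-3 mol
From the 1:3 ratio, n(Cr2O7^2-) in the aliquot = 1/3 × 1.657 × 10^-3 = 5.525 × 10^-4 mol
[Cr2O7^2-]_dilute = 5.525 × 10^-4 / 0.009838 = 0.05616 mol/L
[Cr2O7^2-]_original = 0.05616 × 250.0/25.63 = 0.5478 mol/L

0.5478 M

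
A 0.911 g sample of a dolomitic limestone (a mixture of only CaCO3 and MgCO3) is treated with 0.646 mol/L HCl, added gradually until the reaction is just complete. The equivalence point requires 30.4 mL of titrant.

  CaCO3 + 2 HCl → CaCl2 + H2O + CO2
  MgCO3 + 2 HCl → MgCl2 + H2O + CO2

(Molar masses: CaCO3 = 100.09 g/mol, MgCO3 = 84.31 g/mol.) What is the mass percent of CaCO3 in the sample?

57.9 %

n(HCl) = 0.0304 × 0.646 = 0.0196 mol
Let x = n(CaCO3), y = n(MgCO3).
Titrant: 2x + 2y = 0.0196;  mass: 100.09x + 84.31y = 0.911
Solving, x = 5.27 × 10^-3 mol, y = 4.55 × 10^-3 mol
mass of CaCO3 = 5.27 × 10^-3 × 100.09 = 0.527 g
% CaCO3 = 0.527 / 0.911 × 100 = 57.9 %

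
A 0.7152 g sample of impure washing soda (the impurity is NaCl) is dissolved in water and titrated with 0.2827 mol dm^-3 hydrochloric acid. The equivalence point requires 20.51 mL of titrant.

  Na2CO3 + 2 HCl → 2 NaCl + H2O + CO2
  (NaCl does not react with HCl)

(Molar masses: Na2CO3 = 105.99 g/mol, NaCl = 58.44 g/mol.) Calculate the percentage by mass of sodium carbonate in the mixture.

42.96 %

n(HCl) = 0.02051 × 0.2827 = 5.798 × 10^-3 mol
Let x = n(Na2CO3), y = n(NaCl).
Titrant: 2x = 5.798 × 10^-3;  mass: 105.99x + 58.44y = 0.7152
Solving, x = 2.899 × 10^-3 mol, y = 6.980 × 10^-3 mol
mass of Na2CO3 = 2.899 × 10^-3 × 105.99 = 0.3073 g
% Na2CO3 = 0.3073 / 0.7152 × 100 = 42.96 %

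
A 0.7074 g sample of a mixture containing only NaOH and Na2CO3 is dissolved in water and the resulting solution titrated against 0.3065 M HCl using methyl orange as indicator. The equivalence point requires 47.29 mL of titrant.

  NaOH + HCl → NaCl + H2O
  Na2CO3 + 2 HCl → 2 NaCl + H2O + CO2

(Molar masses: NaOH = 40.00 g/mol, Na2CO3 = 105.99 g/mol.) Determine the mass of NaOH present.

n(HCl) = 0.04729 × 0.3065 = 0.01449 mol
Let x = n(NaOH), y = n(Na2CO3).
Titrant: 1x + 2y = 0.01449;  mass: 40.00x + 105.99y = 0.7074
Solving, x = 4.673 × 10^-3 mol, y = 4.911 × 10^-3 mol
mass of NaOH = 4.673 × 10^-3 × 40.00 = 0.1869 g

0.1869 g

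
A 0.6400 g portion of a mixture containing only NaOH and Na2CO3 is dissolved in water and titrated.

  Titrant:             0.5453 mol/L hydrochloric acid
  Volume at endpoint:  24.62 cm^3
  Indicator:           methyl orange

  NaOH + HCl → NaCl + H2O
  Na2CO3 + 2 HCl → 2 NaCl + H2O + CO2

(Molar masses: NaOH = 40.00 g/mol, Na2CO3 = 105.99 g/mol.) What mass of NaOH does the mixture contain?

0.2200 g

n(HCl) = 0.02462 × 0.5453 = 0.01343 mol
Let x = n(NaOH), y = n(Na2CO3).
Titrant: 1x + 2y = 0.01343;  mass: 40.00x + 105.99y = 0.6400
Solving, x = 5.500 × 10^-3 mol, y = 3.963 × 10^-3 mol
mass of NaOH = 5.500 × 10^-3 × 40.00 = 0.2200 g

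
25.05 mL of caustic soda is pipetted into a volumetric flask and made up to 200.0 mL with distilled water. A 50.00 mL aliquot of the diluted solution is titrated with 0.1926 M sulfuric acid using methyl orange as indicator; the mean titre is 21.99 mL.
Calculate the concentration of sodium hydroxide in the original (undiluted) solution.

2 NaOH + H2SO4 → Na2SO4 + 2 H2O
n(H2SO4) = 0.02199 × 0.1926 = 4.235 × 10^-3 mol
From the 2:1 ratio, n(NaOH) in the aliquot = 2/1 × 4.235 × 10^-3 = 8.471 × 10^-3 mol
[NaOH]_dilute = 8.471 × 10^-3 / 0.05000 = 0.1694 mol/L
Dilution factor = 200.0 / 25.05 = 7.984
[NaOH]_stock = 0.1694 × 7.984 = 1.353 mol/L

1.353 M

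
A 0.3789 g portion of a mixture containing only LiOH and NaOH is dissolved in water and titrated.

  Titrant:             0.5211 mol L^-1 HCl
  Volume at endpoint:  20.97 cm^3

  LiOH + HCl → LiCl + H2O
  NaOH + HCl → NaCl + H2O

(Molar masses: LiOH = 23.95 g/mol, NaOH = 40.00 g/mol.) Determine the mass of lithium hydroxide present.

0.08684 g

n(HCl) = 0.02097 × 0.5211 = 0.01093 mol
Let x = n(LiOH), y = n(NaOH).
Titrant: 1x + 1y = 0.01093;  mass: 23.95x + 40.00y = 0.3789
Solving, x = 3.626 × 10^-3 mol, y = 7.301 × 10^-3 mol
mass of LiOH = 3.626 × 10^-3 × 23.95 = 0.08684 g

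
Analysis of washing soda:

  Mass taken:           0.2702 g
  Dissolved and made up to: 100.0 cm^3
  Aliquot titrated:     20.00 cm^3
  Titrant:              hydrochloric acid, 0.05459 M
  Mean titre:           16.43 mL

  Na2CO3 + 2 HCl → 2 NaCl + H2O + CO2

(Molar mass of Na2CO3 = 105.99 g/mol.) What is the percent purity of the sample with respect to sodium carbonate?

n(HCl) per titration = 0.01643 × 0.05459 = 8.969 × 10^-4 mol
From the 1:2 ratio, n(Na2CO3) in each aliquot = 1/2 × 8.969 × 10^-4 = 4.485 × 10^-4 mol
n(Na2CO3) in the whole flask = 4.485 × 10^-4 × 100.0/20.00 = 2.242 × 10^-3 mol
mass of Na2CO3 = 2.242 × 10^-3 × 105.99 = 0.2377 g
% Na2CO3 = 0.2377 / 0.2702 × 100 = 87.96 %

87.96 %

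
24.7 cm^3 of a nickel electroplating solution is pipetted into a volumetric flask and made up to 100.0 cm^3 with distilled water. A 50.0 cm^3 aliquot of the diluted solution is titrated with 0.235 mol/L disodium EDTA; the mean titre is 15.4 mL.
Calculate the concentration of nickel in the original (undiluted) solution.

Ni^2+ + EDTA^4- → [Ni(EDTA)]^2-
n(EDTA) = 0.0154 × 0.235 = 3.62 × 10^-3 mol
n(Ni2+) in the aliquot = 3.62 × 10^-3 mol (1:1 ratio)
[Ni2+]_dilute = 3.62 × 10^-3 / 0.0500 = 0.0724 mol/L
Dilution factor = 100.0 / 24.7 = 4.049
[Ni2+]_stock = 0.0724 × 4.049 = 0.293 mol/L

0.293 mol/L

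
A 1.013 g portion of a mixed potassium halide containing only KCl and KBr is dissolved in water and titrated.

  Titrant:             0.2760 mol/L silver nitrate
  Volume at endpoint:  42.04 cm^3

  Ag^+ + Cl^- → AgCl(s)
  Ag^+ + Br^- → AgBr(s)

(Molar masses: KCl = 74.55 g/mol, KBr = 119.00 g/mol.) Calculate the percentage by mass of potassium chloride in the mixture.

n(AgNO3) = 0.04204 × 0.2760 = 0.01160 mol
Let x = n(KCl), y = n(KBr).
Titrant: 1x + 1y = 0.01160;  mass: 74.55x + 119.00y = 1.013
Solving, x = 8.274 × 10^-3 mol, y = 3.329 × 10^-3 mol
mass of KCl = 8.274 × 10^-3 × 74.55 = 0.6168 g
% KCl = 0.6168 / 1.013 × 100 = 60.89 %

60.89 %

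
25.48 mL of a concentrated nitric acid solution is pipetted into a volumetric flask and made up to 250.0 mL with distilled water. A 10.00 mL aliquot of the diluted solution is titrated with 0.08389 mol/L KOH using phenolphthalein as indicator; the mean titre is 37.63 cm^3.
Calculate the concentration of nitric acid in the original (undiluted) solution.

3.097 mol/L

HNO3 + KOH → KNO3 + H2O
n(KOH) = 0.03763 × 0.08389 = 3.157 × 10^-3 mol
n(HNO3) in the aliquot = 3.157 × 10^-3 mol (1:1 ratio)
[HNO3]_dilute = 3.157 × 10^-3 / 0.01000 = 0.3157 mol/L
Dilution factor = 250.0 / 25.48 = 9.812
[HNO3]_stock = 0.3157 × 9.812 = 3.097 mol/L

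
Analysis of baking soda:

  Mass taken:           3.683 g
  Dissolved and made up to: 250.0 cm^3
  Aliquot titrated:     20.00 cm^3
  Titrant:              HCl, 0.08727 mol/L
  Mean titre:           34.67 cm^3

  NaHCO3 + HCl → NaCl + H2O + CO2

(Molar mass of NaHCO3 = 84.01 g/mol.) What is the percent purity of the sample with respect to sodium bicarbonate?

n(HCl) per titration = 0.03467 × 0.08727 = 3.026 × 10^-3 mol
n(NaHCO3) in each aliquot = 3.026 × 10^-3 mol (1:1 ratio)
n(NaHCO3) in the whole flask = 3.026 × 10^-3 × 250.0/20.00 = 0.03782 mol
mass of NaHCO3 = 0.03782 × 84.01 = 3.177 g
% NaHCO3 = 3.177 / 3.683 × 100 = 86.27 %

86.27 %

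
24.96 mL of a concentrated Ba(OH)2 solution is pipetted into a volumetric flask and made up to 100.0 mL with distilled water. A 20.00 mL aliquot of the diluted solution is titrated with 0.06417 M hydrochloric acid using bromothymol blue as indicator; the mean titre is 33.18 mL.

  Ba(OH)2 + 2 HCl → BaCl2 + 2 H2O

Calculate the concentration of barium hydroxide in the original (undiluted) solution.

0.2133 M

n(HCl) = 0.03318 × 0.06417 = 2.129 × 10^-3 mol
From the 1:2 ratio, n(Ba(OH)2) in the aliquot = 1/2 × 2.129 × 10^-3 = 1.065 × 10^-3 mol
[Ba(OH)2]_dilute = 1.065 × 10^-3 / 0.02000 = 0.05323 mol/L
Dilution factor = 100.0 / 24.96 = 4.006
[Ba(OH)2]_stock = 0.05323 × 4.006 = 0.2133 mol/L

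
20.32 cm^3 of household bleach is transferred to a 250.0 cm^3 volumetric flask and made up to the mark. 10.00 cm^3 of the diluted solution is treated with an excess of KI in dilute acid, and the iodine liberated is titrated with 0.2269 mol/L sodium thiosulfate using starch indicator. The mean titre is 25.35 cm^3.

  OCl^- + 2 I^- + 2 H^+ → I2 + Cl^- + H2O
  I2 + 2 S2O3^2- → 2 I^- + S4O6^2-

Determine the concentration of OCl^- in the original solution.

n(S2O3^2-) = 0.02535 × 0.2269 = 5.752 × 10^-3 mol
n(I2) = n(S2O3^2-)/2 = 2.876 × 10^-3 mol
n(OCl^-) in the aliquot = 2.876 × 10^-3 mol (1:1 ratio)
[OCl^-]_dilute = 2.876 × 10^-3 / 0.01000 = 0.2876 mol/L
[OCl^-]_original = 0.2876 × 250.0/20.32 = 3.538 mol/L

3.538 mol/L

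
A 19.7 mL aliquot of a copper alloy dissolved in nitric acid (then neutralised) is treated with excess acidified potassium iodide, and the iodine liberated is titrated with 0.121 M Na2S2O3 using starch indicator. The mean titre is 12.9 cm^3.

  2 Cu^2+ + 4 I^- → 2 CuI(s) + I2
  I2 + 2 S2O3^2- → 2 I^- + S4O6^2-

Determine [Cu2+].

0.0792 M

n(S2O3^2-) = 0.0129 × 0.121 = 1.56 × 10^-3 mol
n(I2) = n(S2O3^2-)/2 = 7.80 × 10^-4 mol
From the 2:1 ratio, n(Cu2+) in the aliquot = 2/1 × 7.80 × 10^-4 = 1.56 × 10^-3 mol
[Cu2+] = 1.56 × 10^-3 / 0.0197 = 0.0792 mol/L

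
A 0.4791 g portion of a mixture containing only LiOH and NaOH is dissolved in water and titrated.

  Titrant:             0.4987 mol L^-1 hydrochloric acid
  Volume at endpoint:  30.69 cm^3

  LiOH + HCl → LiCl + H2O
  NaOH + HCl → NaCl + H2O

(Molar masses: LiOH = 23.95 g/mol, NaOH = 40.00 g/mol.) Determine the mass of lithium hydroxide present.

n(HCl) = 0.03069 × 0.4987 = 0.01531 mol
Let x = n(LiOH), y = n(NaOH).
Titrant: 1x + 1y = 0.01531;  mass: 23.95x + 40.00y = 0.4791
Solving, x = 8.293 × 10^-3 mol, y = 7.012 × 10^-3 mol
mass of LiOH = 8.293 × 10^-3 × 23.95 = 0.1986 g

0.1986 g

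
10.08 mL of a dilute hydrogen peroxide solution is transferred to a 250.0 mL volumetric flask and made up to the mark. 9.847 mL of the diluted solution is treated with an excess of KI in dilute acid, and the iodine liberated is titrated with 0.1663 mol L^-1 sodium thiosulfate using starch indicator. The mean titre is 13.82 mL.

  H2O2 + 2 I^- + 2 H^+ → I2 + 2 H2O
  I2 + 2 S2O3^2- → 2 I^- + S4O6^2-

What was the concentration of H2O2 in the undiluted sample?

2.894 mol/L

n(S2O3^2-) = 0.01382 × 0.1663 = 2.298 × 10^-3 mol
n(I2) = n(S2O3^2-)/2 = 1.149 × 10^-3 mol
n(H2O2) in the aliquot = 1.149 × 10^-3 mol (1:1 ratio)
[H2O2]_dilute = 1.149 × 10^-3 / 0.009847 = 0.1167 mol/L
[H2O2]_original = 0.1167 × 250.0/10.08 = 2.894 mol/L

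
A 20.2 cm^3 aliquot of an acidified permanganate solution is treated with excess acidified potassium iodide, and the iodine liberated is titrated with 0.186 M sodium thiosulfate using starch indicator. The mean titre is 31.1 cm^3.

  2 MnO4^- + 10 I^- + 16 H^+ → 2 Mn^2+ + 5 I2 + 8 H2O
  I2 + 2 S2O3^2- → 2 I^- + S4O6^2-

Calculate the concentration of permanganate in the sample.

n(S2O3^2-) = 0.0311 × 0.186 = 5.78 × 10^-3 mol
n(I2) = n(S2O3^2-)/2 = 2.89 × 10^-3 mol
From the 2:5 ratio, n(MnO4^-) in the aliquot = 2/5 × 2.89 × 10^-3 = 1.16 × 10^-3 mol
[MnO4^-] = 1.16 × 10^-3 / 0.0202 = 0.0573 mol/L

0.0573 M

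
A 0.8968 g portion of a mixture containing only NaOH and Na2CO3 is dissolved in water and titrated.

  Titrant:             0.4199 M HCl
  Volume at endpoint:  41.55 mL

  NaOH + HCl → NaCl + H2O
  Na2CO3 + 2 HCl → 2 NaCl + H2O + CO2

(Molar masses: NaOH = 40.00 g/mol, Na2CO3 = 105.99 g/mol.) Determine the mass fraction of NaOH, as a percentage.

n(HCl) = 0.04155 × 0.4199 = 0.01745 mol
Let x = n(NaOH), y = n(Na2CO3).
Titrant: 1x + 2y = 0.01745;  mass: 40.00x + 105.99y = 0.8968
Solving, x = 2.139 × 10^-3 mol, y = 7.654 × 10^-3 mol
mass of NaOH = 2.139 × 10^-3 × 40.00 = 0.08556 g
% NaOH = 0.08556 / 0.8968 × 100 = 9.540 %

9.540 %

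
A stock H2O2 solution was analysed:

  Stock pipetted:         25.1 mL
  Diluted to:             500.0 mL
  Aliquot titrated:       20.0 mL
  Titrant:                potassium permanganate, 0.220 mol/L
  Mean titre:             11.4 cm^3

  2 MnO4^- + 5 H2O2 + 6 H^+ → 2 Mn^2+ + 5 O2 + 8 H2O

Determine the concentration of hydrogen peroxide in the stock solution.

n(KMnO4) = 0.0114 × 0.220 = 2.51 × 10^-3 mol
From the 5:2 ratio, n(H2O2) in the aliquot = 5/2 × 2.51 × 10^-3 = 6.27 × 10^-3 mol
[H2O2]_dilute = 6.27 × 10^-3 / 0.0200 = 0.313 mol/L
Dilution factor = 500.0 / 25.1 = 19.92
[H2O2]_stock = 0.313 × 19.92 = 6.25 mol/L

6.25 mol/L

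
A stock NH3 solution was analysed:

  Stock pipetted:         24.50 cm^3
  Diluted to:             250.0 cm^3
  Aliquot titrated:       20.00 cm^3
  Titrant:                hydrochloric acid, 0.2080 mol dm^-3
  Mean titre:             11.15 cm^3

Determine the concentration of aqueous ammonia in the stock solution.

NH3 + HCl → NH4Cl
n(HCl) = 0.01115 × 0.2080 = 2.319 × 10^-3 mol
n(NH3) in the aliquot = 2.319 × 10^-3 mol (1:1 ratio)
[NH3]_dilute = 2.319 × 10^-3 / 0.02000 = 0.1160 mol/L
Dilution factor = 250.0 / 24.50 = 10.20
[NH3]_stock = 0.1160 × 10.20 = 1.183 mol/L

1.183 mol/L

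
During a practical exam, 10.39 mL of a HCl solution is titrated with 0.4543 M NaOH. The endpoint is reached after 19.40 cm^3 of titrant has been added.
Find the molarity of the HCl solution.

0.8483 M

HCl + NaOH → NaCl + H2O
n(NaOH) = 0.01940 L × 0.4543 mol/L = 8.813 × 10^-3 mol
n(HCl) = 8.813 × 10^-3 mol (1:1 mole ratio)
[HCl] = 8.813 × 10^-3 mol / 0.01039 L = 0.8483 mol/L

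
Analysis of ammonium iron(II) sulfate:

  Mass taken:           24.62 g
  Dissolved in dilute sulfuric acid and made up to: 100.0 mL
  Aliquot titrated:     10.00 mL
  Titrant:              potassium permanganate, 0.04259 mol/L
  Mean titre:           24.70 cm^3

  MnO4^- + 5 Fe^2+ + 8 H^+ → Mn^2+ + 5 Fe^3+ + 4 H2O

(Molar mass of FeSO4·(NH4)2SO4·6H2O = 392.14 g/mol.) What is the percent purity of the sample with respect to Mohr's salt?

n(KMnO4) per titration = 0.02470 × 0.04259 = 1.052 × 10^-3 mol
From the 5:1 ratio, n(FeSO4·(NH4)2SO4·6H2O) in each aliquot = 5/1 × 1.052 × 10^-3 = 5.260 × 10^-3 mol
n(FeSO4·(NH4)2SO4·6H2O) in the whole flask = 5.260 × 10^-3 × 100.0/10.00 = 0.05260 mol
mass of FeSO4·(NH4)2SO4·6H2O = 0.05260 × 392.14 = 20.63 g
% FeSO4·(NH4)2SO4·6H2O = 20.63 / 24.62 × 100 = 83.78 %

83.78 %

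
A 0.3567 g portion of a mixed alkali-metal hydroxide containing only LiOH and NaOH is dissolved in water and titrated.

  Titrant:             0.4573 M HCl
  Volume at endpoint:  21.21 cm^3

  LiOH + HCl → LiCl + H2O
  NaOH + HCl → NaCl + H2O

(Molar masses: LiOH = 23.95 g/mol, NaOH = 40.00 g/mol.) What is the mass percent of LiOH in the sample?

13.08 %

n(HCl) = 0.02121 × 0.4573 = 9.699 × 10^-3 mol
Let x = n(LiOH), y = n(NaOH).
Titrant: 1x + 1y = 9.699 × 10^-3;  mass: 23.95x + 40.00y = 0.3567
Solving, x = 1.948 × 10^-3 mol, y = 7.751 × 10^-3 mol
mass of LiOH = 1.948 × 10^-3 × 23.95 = 0.04667 g
% LiOH = 0.04667 / 0.3567 × 100 = 13.08 %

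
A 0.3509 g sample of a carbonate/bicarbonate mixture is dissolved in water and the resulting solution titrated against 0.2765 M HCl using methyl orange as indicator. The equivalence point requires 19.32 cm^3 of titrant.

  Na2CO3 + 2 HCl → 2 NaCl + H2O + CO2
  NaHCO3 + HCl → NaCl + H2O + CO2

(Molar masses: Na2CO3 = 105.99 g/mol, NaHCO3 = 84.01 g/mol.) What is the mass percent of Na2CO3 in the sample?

47.66 %

n(HCl) = 0.01932 × 0.2765 = 5.342 × 10^-3 mol
Let x = n(Na2CO3), y = n(NaHCO3).
Titrant: 2x + 1y = 5.342 × 10^-3;  mass: 105.99x + 84.01y = 0.3509
Solving, x = 1.578 × 10^-3 mol, y = 2.186 × 10^-3 mol
mass of Na2CO3 = 1.578 × 10^-3 × 105.99 = 0.1672 g
% Na2CO3 = 0.1672 / 0.3509 × 100 = 47.66 %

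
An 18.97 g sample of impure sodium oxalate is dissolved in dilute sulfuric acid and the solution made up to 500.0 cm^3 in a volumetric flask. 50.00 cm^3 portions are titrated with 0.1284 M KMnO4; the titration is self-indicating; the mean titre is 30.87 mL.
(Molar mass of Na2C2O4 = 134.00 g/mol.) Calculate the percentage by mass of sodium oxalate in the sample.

70.00 %

2 MnO4^- + 5 C2O4^2- + 16 H^+ → 2 Mn^2+ + 10 CO2 + 8 H2O
n(KMnO4) per titration = 0.03087 × 0.1284 = 3.964 × 10^-3 mol
From the 5:2 ratio, n(Na2C2O4) in each aliquot = 5/2 × 3.964 × 10^-3 = 9.909 × 10^-3 mol
n(Na2C2O4) in the whole flask = 9.909 × 10^-3 × 500.0/50.00 = 0.09909 mol
mass of Na2C2O4 = 0.09909 × 134.00 = 13.28 g
% Na2C2O4 = 13.28 / 18.97 × 100 = 70.00 %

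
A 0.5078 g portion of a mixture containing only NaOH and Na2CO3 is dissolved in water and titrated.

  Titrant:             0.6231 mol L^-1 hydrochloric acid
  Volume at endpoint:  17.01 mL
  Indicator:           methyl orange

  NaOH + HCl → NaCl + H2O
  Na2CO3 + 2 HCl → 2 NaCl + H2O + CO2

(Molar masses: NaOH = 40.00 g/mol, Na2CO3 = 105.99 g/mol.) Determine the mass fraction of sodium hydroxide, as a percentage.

n(HCl) = 0.01701 × 0.6231 = 0.01060 mol
Let x = n(NaOH), y = n(Na2CO3).
Titrant: 1x + 2y = 0.01060;  mass: 40.00x + 105.99y = 0.5078
Solving, x = 4.147 × 10^-3 mol, y = 3.226 × 10^-3 mol
mass of NaOH = 4.147 × 10^-3 × 40.00 = 0.1659 g
% NaOH = 0.1659 / 0.5078 × 100 = 32.67 %

32.67 %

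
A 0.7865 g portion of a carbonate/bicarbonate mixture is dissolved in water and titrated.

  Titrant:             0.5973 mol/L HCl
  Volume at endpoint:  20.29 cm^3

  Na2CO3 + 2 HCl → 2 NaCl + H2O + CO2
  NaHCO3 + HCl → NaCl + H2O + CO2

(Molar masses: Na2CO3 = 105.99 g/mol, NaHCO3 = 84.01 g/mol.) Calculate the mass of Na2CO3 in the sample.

n(HCl) = 0.02029 × 0.5973 = 0.01212 mol
Let x = n(Na2CO3), y = n(NaHCO3).
Titrant: 2x + 1y = 0.01212;  mass: 105.99x + 84.01y = 0.7865
Solving, x = 3.734 × 10^-3 mol, y = 4.651 × 10^-3 mol
mass of Na2CO3 = 3.734 × 10^-3 × 105.99 = 0.3958 g

0.3958 g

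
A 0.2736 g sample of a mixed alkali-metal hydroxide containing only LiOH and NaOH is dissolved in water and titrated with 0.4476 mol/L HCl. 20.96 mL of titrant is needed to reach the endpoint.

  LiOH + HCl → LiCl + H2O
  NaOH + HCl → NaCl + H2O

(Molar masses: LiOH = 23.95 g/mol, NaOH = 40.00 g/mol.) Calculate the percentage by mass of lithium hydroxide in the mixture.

n(HCl) = 0.02096 × 0.4476 = 9.382 × 10^-3 mol
Let x = n(LiOH), y = n(NaOH).
Titrant: 1x + 1y = 9.382 × 10^-3;  mass: 23.95x + 40.00y = 0.2736
Solving, x = 6.334 × 10^-3 mol, y = 3.047 × 10^-3 mol
mass of LiOH = 6.334 × 10^-3 × 23.95 = 0.1517 g
% LiOH = 0.1517 / 0.2736 × 100 = 55.45 %

55.45 %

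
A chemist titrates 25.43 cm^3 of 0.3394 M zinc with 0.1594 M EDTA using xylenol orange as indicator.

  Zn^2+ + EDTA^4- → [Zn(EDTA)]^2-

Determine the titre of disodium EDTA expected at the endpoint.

n(Zn2+) = 0.02543 L × 0.3394 mol/L = 8.631 × 10^-3 mol
n(EDTA) = 8.631 × 10^-3 mol (1:1 stoichiometry)
V(EDTA) = 8.631 × 10^-3 mol / 0.1594 mol/L = 0.05415 L = 54.15 mL

54.15 mL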